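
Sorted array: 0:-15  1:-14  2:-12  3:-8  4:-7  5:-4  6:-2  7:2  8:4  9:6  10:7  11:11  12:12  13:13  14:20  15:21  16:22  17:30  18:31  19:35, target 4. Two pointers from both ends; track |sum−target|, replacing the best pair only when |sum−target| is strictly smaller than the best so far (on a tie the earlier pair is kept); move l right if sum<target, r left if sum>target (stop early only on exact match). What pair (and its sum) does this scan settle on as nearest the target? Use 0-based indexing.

[0,19] -15+35=20 d=16 * → r--
[0,18] -15+31=16 d=12 * → r--
[0,17] -15+30=15 d=11 * → r--
[0,16] -15+22=7 d=3 * → r--
[0,15] -15+21=6 d=2 * → r--
[0,14] -15+20=5 d=1 * → r--
[0,13] -15+13=-2 d=6 → l++
[1,13] -14+13=-1 d=5 → l++
[2,13] -12+13=1 d=3 → l++
[3,13] -8+13=5 d=1 → r--
[3,12] -8+12=4 d=0 * → stop

pair (-8, 12) with sum 4 (|Δ|=0)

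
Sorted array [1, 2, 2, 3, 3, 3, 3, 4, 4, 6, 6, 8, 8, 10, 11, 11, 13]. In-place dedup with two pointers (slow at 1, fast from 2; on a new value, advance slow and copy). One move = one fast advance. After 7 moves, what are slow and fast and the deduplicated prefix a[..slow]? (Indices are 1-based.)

slow=1 fast=2: a[fast]=2≠a[slow]=1 write a[2]=2, slow++,fast++
slow=2 fast=3: a[fast]=2=a[slow] dup, fast++
slow=2 fast=4: a[fast]=3≠a[slow]=2 write a[3]=3, slow++,fast++
slow=3 fast=5: a[fast]=3=a[slow] dup, fast++
slow=3 fast=6: a[fast]=3=a[slow] dup, fast++
slow=3 fast=7: a[fast]=3=a[slow] dup, fast++
slow=3 fast=8: a[fast]=4≠a[slow]=3 write a[4]=4, slow++,fast++

slow=4, fast=9, prefix=[1, 2, 3, 4]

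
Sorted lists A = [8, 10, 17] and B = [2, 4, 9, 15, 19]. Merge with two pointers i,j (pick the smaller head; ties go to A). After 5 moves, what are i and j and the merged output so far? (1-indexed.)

[i=1,j=1] A[i]=8>B[j]=2 take 2 → j++
[i=1,j=2] A[i]=8>B[j]=4 take 4 → j++
[i=1,j=3] A[i]=8<=B[j]=9 take 8 → i++
[i=2,j=3] A[i]=10>B[j]=9 take 9 → j++
[i=2,j=4] A[i]=10<=B[j]=15 take 10 → i++

i=3, j=4, merged so far=[2, 4, 8, 9, 10]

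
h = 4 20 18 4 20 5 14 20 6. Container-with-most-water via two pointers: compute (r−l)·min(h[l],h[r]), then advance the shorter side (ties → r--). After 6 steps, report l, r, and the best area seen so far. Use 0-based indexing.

[0,8] min(4,6)*8=32 best=32 * → l++
[1,8] min(20,6)*7=42 best=42 * → r--
[1,7] min(20,20)*6=120 best=120 * → r--
[1,6] min(20,14)*5=70 best=120 → r--
[1,5] min(20,5)*4=20 best=120 → r--
[1,4] min(20,20)*3=60 best=120 → r--

l=1, r=3, best area=120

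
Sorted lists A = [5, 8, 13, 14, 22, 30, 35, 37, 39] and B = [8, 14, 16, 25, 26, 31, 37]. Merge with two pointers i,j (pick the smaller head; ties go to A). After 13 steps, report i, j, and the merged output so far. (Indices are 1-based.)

i=8, j=7, merged so far=[5, 8, 8, 13, 14, 14, 16, 22, 25, 26, 30, 31, 35]

[i=1,j=1] A[i]=5<=B[j]=8 take 5 → i++
[i=2,j=1] A[i]=8<=B[j]=8 take 8 → i++
[i=3,j=1] A[i]=13>B[j]=8 take 8 → j++
[i=3,j=2] A[i]=13<=B[j]=14 take 13 → i++
[i=4,j=2] A[i]=14<=B[j]=14 take 14 → i++
[i=5,j=2] A[i]=22>B[j]=14 take 14 → j++
[i=5,j=3] A[i]=22>B[j]=16 take 16 → j++
[i=5,j=4] A[i]=22<=B[j]=25 take 22 → i++
[i=6,j=4] A[i]=30>B[j]=25 take 25 → j++
[i=6,j=5] A[i]=30>B[j]=26 take 26 → j++
[i=6,j=6] A[i]=30<=B[j]=31 take 30 → i++
[i=7,j=6] A[i]=35>B[j]=31 take 31 → j++
[i=7,j=7] A[i]=35<=B[j]=37 take 35 → i++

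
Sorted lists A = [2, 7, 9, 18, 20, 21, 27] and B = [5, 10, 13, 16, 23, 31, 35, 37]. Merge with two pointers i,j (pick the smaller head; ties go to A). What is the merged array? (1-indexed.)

[i=1,j=1] A[i]=2<=B[j]=5 take 2 → i++
[i=2,j=1] A[i]=7>B[j]=5 take 5 → j++
[i=2,j=2] A[i]=7<=B[j]=10 take 7 → i++
[i=3,j=2] A[i]=9<=B[j]=10 take 9 → i++
[i=4,j=2] A[i]=18>B[j]=10 take 10 → j++
[i=4,j=3] A[i]=18>B[j]=13 take 13 → j++
[i=4,j=4] A[i]=18>B[j]=16 take 16 → j++
[i=4,j=5] A[i]=18<=B[j]=23 take 18 → i++
[i=5,j=5] A[i]=20<=B[j]=23 take 20 → i++
[i=6,j=5] A[i]=21<=B[j]=23 take 21 → i++
[i=7,j=5] A[i]=27>B[j]=23 take 23 → j++
[i=7,j=6] A[i]=27<=B[j]=31 take 27 → i++
[i=8,j=6] A done, take B[j]=31 → j++
[i=8,j=7] A done, take B[j]=35 → j++
[i=8,j=8] A done, take B[j]=37 → j++

[2, 5, 7, 9, 10, 13, 16, 18, 20, 21, 23, 27, 31, 35, 37]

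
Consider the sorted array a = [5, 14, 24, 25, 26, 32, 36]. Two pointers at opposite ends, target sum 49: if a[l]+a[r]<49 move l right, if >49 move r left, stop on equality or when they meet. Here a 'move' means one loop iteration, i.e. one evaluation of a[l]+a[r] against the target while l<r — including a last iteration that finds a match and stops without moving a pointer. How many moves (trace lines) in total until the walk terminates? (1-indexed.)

[1,7] 5+36=41 <49 → l++
[2,7] 14+36=50 >49 → r--
[2,6] 14+32=46 <49 → l++
[3,6] 24+32=56 >49 → r--
[3,5] 24+26=50 >49 → r--
[3,4] 24+25=49 → found

6 moves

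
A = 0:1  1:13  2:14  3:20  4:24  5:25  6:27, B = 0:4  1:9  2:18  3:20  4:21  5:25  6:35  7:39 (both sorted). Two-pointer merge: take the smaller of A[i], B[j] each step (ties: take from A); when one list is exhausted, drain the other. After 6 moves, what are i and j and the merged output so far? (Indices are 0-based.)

i=0 j=0: A[i]=1<=B[j]=4 take 1, i++
i=1 j=0: A[i]=13>B[j]=4 take 4, j++
i=1 j=1: A[i]=13>B[j]=9 take 9, j++
i=1 j=2: A[i]=13<=B[j]=18 take 13, i++
i=2 j=2: A[i]=14<=B[j]=18 take 14, i++
i=3 j=2: A[i]=20>B[j]=18 take 18, j++

i=3, j=3, merged so far=[1, 4, 9, 13, 14, 18]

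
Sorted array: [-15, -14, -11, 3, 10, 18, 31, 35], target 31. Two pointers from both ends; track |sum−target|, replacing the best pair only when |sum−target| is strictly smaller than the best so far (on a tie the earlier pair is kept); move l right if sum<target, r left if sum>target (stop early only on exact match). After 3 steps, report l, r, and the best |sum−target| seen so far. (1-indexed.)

[1,8] -15+35=20 d=11 * → l++
[2,8] -14+35=21 d=10 * → l++
[3,8] -11+35=24 d=7 * → l++

l=4, r=8, best |Δ|=7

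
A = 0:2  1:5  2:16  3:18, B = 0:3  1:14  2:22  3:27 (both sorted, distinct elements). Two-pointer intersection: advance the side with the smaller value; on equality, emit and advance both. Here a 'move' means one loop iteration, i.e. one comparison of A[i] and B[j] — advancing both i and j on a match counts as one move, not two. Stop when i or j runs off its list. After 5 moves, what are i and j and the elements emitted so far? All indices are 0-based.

i=3, j=2, emitted=[]

i=0 j=0: 2<3, i++
i=1 j=0: 5>3, j++
i=1 j=1: 5<14, i++
i=2 j=1: 16>14, j++
i=2 j=2: 16<22, i++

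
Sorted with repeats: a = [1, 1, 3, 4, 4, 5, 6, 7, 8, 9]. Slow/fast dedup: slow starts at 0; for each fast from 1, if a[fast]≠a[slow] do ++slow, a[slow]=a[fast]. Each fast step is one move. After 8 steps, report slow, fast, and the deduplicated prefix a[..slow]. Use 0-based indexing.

slow=0 fast=1: a[fast]=1=a[slow] dup, fast++
slow=0 fast=2: a[fast]=3≠a[slow]=1 write a[1]=3, slow++,fast++
slow=1 fast=3: a[fast]=4≠a[slow]=3 write a[2]=4, slow++,fast++
slow=2 fast=4: a[fast]=4=a[slow] dup, fast++
slow=2 fast=5: a[fast]=5≠a[slow]=4 write a[3]=5, slow++,fast++
slow=3 fast=6: a[fast]=6≠a[slow]=5 write a[4]=6, slow++,fast++
slow=4 fast=7: a[fast]=7≠a[slow]=6 write a[5]=7, slow++,fast++
slow=5 fast=8: a[fast]=8≠a[slow]=7 write a[6]=8, slow++,fast++

slow=6, fast=9, prefix=[1, 3, 4, 5, 6, 7, 8]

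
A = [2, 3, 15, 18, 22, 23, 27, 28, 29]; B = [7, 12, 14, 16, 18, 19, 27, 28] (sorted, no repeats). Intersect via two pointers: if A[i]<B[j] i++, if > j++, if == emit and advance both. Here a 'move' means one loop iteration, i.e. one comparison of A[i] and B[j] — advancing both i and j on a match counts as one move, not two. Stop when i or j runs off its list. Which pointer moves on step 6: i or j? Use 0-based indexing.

[i=0,j=0] 2<7 → i++
[i=1,j=0] 3<7 → i++
[i=2,j=0] 15>7 → j++
[i=2,j=1] 15>12 → j++
[i=2,j=2] 15>14 → j++
[i=2,j=3] 15<16 → i++

i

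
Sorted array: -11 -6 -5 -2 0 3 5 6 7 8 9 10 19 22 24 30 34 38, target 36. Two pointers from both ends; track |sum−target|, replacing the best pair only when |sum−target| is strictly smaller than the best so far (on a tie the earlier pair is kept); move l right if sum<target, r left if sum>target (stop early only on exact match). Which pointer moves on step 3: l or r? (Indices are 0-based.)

l=0 r=17: -11+38=27 d=9 *, l++
l=1 r=17: -6+38=32 d=4 *, l++
l=2 r=17: -5+38=33 d=3 *, l++

l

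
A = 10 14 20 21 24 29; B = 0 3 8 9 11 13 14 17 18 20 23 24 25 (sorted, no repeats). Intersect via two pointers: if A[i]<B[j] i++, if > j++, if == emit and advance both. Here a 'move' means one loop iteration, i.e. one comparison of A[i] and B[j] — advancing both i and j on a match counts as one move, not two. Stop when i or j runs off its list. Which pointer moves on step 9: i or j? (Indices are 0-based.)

j

i=0 j=0: 10>0, j++
i=0 j=1: 10>3, j++
i=0 j=2: 10>8, j++
i=0 j=3: 10>9, j++
i=0 j=4: 10<11, i++
i=1 j=4: 14>11, j++
i=1 j=5: 14>13, j++
i=1 j=6: 14==14 emit, i++,j++
i=2 j=7: 20>17, j++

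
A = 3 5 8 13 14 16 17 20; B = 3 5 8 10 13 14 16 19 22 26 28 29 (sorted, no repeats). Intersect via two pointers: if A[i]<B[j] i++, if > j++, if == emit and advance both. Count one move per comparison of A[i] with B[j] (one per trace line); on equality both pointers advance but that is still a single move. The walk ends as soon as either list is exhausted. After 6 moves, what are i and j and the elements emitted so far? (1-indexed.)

[i=1,j=1] 3==3 emit → i++,j++
[i=2,j=2] 5==5 emit → i++,j++
[i=3,j=3] 8==8 emit → i++,j++
[i=4,j=4] 13>10 → j++
[i=4,j=5] 13==13 emit → i++,j++
[i=5,j=6] 14==14 emit → i++,j++

i=6, j=7, emitted=[3, 5, 8, 13, 14]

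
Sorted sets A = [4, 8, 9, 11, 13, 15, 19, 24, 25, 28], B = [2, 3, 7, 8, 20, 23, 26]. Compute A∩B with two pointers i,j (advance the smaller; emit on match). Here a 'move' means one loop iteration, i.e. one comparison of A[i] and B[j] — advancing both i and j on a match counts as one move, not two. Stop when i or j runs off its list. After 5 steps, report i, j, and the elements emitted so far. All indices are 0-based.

i=2, j=4, emitted=[8]

[i=0,j=0] 4>2 → j++
[i=0,j=1] 4>3 → j++
[i=0,j=2] 4<7 → i++
[i=1,j=2] 8>7 → j++
[i=1,j=3] 8==8 emit → i++,j++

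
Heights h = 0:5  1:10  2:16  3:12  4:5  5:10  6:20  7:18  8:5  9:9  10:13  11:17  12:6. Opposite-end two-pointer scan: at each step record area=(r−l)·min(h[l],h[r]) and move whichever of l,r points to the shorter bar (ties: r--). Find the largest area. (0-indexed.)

l=0 r=12: min(5,6)*12=60 best=60 *, l++
l=1 r=12: min(10,6)*11=66 best=66 *, r--
l=1 r=11: min(10,17)*10=100 best=100 *, l++
l=2 r=11: min(16,17)*9=144 best=144 *, l++
l=3 r=11: min(12,17)*8=96 best=144, l++
l=4 r=11: min(5,17)*7=35 best=144, l++
l=5 r=11: min(10,17)*6=60 best=144, l++
l=6 r=11: min(20,17)*5=85 best=144, r--
l=6 r=10: min(20,13)*4=52 best=144, r--
l=6 r=9: min(20,9)*3=27 best=144, r--
l=6 r=8: min(20,5)*2=10 best=144, r--
l=6 r=7: min(20,18)*1=18 best=144, r--

max area = 144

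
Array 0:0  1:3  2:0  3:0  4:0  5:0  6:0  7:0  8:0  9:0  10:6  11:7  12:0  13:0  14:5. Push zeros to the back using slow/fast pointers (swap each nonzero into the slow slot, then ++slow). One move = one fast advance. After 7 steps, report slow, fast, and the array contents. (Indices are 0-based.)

(s=0,f=0) a[fast]=0 → fast++
(s=0,f=1) a[fast]=3≠0 swap→a[0]=3 → slow++,fast++
(s=1,f=2) a[fast]=0 → fast++
(s=1,f=3) a[fast]=0 → fast++
(s=1,f=4) a[fast]=0 → fast++
(s=1,f=5) a[fast]=0 → fast++
(s=1,f=6) a[fast]=0 → fast++

slow=1, fast=7, a=[3, 0, 0, 0, 0, 0, 0, 0, 0, 0, 6, 7, 0, 0, 5]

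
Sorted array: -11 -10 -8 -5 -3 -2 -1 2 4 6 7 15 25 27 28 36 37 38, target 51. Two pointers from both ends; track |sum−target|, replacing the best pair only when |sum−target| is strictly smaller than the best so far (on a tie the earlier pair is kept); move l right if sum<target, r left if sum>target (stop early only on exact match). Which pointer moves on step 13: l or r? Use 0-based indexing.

l=0 r=17: -11+38=27 d=24 *, l++
l=1 r=17: -10+38=28 d=23 *, l++
l=2 r=17: -8+38=30 d=21 *, l++
l=3 r=17: -5+38=33 d=18 *, l++
l=4 r=17: -3+38=35 d=16 *, l++
l=5 r=17: -2+38=36 d=15 *, l++
l=6 r=17: -1+38=37 d=14 *, l++
l=7 r=17: 2+38=40 d=11 *, l++
l=8 r=17: 4+38=42 d=9 *, l++
l=9 r=17: 6+38=44 d=7 *, l++
l=10 r=17: 7+38=45 d=6 *, l++
l=11 r=17: 15+38=53 d=2 *, r--
l=11 r=16: 15+37=52 d=1 *, r--

r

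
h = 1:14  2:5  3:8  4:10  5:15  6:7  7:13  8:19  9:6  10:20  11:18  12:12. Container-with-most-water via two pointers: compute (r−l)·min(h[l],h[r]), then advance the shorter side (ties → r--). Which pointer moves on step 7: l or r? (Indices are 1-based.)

l

l=1 r=12: min(14,12)*11=132 best=132 *, r--
l=1 r=11: min(14,18)*10=140 best=140 *, l++
l=2 r=11: min(5,18)*9=45 best=140, l++
l=3 r=11: min(8,18)*8=64 best=140, l++
l=4 r=11: min(10,18)*7=70 best=140, l++
l=5 r=11: min(15,18)*6=90 best=140, l++
l=6 r=11: min(7,18)*5=35 best=140, l++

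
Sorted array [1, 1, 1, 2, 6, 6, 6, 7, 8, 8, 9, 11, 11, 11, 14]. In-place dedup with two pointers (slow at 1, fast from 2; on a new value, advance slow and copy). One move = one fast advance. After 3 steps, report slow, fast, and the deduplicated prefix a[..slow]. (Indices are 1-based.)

slow=1 fast=2: a[fast]=1=a[slow] dup, fast++
slow=1 fast=3: a[fast]=1=a[slow] dup, fast++
slow=1 fast=4: a[fast]=2≠a[slow]=1 write a[2]=2, slow++,fast++

slow=2, fast=5, prefix=[1, 2]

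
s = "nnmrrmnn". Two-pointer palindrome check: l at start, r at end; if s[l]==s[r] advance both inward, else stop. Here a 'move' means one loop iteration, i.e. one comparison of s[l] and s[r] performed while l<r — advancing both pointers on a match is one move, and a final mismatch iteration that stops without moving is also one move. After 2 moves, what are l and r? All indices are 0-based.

l=0 r=7: 'n'=='n', l++,r--
l=1 r=6: 'n'=='n', l++,r--

l=2, r=5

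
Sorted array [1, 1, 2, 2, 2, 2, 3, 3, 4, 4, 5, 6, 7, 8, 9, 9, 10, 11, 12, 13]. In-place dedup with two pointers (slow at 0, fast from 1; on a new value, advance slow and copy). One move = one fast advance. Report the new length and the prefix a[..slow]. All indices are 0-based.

length 13; prefix = [1, 2, 3, 4, 5, 6, 7, 8, 9, 10, 11, 12, 13]

(s=0,f=1) a[fast]=1=a[slow] dup → fast++
(s=0,f=2) a[fast]=2≠a[slow]=1 write a[1]=2 → slow++,fast++
(s=1,f=3) a[fast]=2=a[slow] dup → fast++
(s=1,f=4) a[fast]=2=a[slow] dup → fast++
(s=1,f=5) a[fast]=2=a[slow] dup → fast++
(s=1,f=6) a[fast]=3≠a[slow]=2 write a[2]=3 → slow++,fast++
(s=2,f=7) a[fast]=3=a[slow] dup → fast++
(s=2,f=8) a[fast]=4≠a[slow]=3 write a[3]=4 → slow++,fast++
(s=3,f=9) a[fast]=4=a[slow] dup → fast++
(s=3,f=10) a[fast]=5≠a[slow]=4 write a[4]=5 → slow++,fast++
(s=4,f=11) a[fast]=6≠a[slow]=5 write a[5]=6 → slow++,fast++
(s=5,f=12) a[fast]=7≠a[slow]=6 write a[6]=7 → slow++,fast++
(s=6,f=13) a[fast]=8≠a[slow]=7 write a[7]=8 → slow++,fast++
(s=7,f=14) a[fast]=9≠a[slow]=8 write a[8]=9 → slow++,fast++
(s=8,f=15) a[fast]=9=a[slow] dup → fast++
(s=8,f=16) a[fast]=10≠a[slow]=9 write a[9]=10 → slow++,fast++
(s=9,f=17) a[fast]=11≠a[slow]=10 write a[10]=11 → slow++,fast++
(s=10,f=18) a[fast]=12≠a[slow]=11 write a[11]=12 → slow++,fast++
(s=11,f=19) a[fast]=13≠a[slow]=12 write a[12]=13 → slow++,fast++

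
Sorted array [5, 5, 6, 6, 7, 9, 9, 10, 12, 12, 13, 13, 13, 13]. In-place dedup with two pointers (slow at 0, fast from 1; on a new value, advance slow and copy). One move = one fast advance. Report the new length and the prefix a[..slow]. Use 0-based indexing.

length 7; prefix = [5, 6, 7, 9, 10, 12, 13]

(s=0,f=1) a[fast]=5=a[slow] dup → fast++
(s=0,f=2) a[fast]=6≠a[slow]=5 write a[1]=6 → slow++,fast++
(s=1,f=3) a[fast]=6=a[slow] dup → fast++
(s=1,f=4) a[fast]=7≠a[slow]=6 write a[2]=7 → slow++,fast++
(s=2,f=5) a[fast]=9≠a[slow]=7 write a[3]=9 → slow++,fast++
(s=3,f=6) a[fast]=9=a[slow] dup → fast++
(s=3,f=7) a[fast]=10≠a[slow]=9 write a[4]=10 → slow++,fast++
(s=4,f=8) a[fast]=12≠a[slow]=10 write a[5]=12 → slow++,fast++
(s=5,f=9) a[fast]=12=a[slow] dup → fast++
(s=5,f=10) a[fast]=13≠a[slow]=12 write a[6]=13 → slow++,fast++
(s=6,f=11) a[fast]=13=a[slow] dup → fast++
(s=6,f=12) a[fast]=13=a[slow] dup → fast++
(s=6,f=13) a[fast]=13=a[slow] dup → fast++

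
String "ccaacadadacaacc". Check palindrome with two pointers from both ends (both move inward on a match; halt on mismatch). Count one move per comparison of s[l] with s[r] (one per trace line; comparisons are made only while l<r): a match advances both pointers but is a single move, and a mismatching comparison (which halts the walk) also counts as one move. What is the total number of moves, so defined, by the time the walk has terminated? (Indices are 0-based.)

7 moves

l=0 r=14: 'c'=='c', l++,r--
l=1 r=13: 'c'=='c', l++,r--
l=2 r=12: 'a'=='a', l++,r--
l=3 r=11: 'a'=='a', l++,r--
l=4 r=10: 'c'=='c', l++,r--
l=5 r=9: 'a'=='a', l++,r--
l=6 r=8: 'd'=='d', l++,r--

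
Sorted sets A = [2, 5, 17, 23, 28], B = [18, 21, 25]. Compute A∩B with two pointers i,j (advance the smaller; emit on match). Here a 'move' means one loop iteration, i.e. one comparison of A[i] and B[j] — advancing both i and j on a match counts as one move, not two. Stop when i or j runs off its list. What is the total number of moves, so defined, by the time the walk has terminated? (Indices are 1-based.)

7 moves

i=1 j=1: 2<18, i++
i=2 j=1: 5<18, i++
i=3 j=1: 17<18, i++
i=4 j=1: 23>18, j++
i=4 j=2: 23>21, j++
i=4 j=3: 23<25, i++
i=5 j=3: 28>25, j++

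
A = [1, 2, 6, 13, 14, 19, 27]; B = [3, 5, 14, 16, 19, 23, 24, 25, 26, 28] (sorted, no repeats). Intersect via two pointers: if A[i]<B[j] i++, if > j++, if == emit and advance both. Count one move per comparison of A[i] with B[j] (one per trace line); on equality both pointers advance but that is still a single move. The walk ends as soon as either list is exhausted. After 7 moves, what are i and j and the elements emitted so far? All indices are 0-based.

i=5, j=3, emitted=[14]

[i=0,j=0] 1<3 → i++
[i=1,j=0] 2<3 → i++
[i=2,j=0] 6>3 → j++
[i=2,j=1] 6>5 → j++
[i=2,j=2] 6<14 → i++
[i=3,j=2] 13<14 → i++
[i=4,j=2] 14==14 emit → i++,j++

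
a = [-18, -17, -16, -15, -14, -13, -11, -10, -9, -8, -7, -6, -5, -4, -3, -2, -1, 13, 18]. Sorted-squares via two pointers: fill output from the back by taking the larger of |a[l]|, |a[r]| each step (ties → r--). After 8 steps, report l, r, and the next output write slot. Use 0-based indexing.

l=0 r=18: |-18|<=|18| out[18]=324, r--
l=0 r=17: |-18|>|13| out[17]=324, l++
l=1 r=17: |-17|>|13| out[16]=289, l++
l=2 r=17: |-16|>|13| out[15]=256, l++
l=3 r=17: |-15|>|13| out[14]=225, l++
l=4 r=17: |-14|>|13| out[13]=196, l++
l=5 r=17: |-13|<=|13| out[12]=169, r--
l=5 r=16: |-13|>|-1| out[11]=169, l++

l=6, r=16, next write slot=10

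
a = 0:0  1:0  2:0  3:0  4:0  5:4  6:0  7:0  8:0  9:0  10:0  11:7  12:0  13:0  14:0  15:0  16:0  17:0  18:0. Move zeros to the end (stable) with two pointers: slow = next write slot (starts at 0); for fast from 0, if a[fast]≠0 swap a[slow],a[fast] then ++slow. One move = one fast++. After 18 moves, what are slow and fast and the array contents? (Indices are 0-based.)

slow=2, fast=18, a=[4, 7, 0, 0, 0, 0, 0, 0, 0, 0, 0, 0, 0, 0, 0, 0, 0, 0, 0]

slow=0 fast=0: a[fast]=0, fast++
slow=0 fast=1: a[fast]=0, fast++
slow=0 fast=2: a[fast]=0, fast++
slow=0 fast=3: a[fast]=0, fast++
slow=0 fast=4: a[fast]=0, fast++
slow=0 fast=5: a[fast]=4≠0 swap→a[0]=4, slow++,fast++
slow=1 fast=6: a[fast]=0, fast++
slow=1 fast=7: a[fast]=0, fast++
slow=1 fast=8: a[fast]=0, fast++
slow=1 fast=9: a[fast]=0, fast++
slow=1 fast=10: a[fast]=0, fast++
slow=1 fast=11: a[fast]=7≠0 swap→a[1]=7, slow++,fast++
slow=2 fast=12: a[fast]=0, fast++
slow=2 fast=13: a[fast]=0, fast++
slow=2 fast=14: a[fast]=0, fast++
slow=2 fast=15: a[fast]=0, fast++
slow=2 fast=16: a[fast]=0, fast++
slow=2 fast=17: a[fast]=0, fast++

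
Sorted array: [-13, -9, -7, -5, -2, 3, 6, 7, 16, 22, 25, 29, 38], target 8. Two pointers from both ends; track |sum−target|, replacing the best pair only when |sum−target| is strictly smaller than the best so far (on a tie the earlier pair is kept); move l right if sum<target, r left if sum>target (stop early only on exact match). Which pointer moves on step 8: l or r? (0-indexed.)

l=0 r=12: -13+38=25 d=17 *, r--
l=0 r=11: -13+29=16 d=8 *, r--
l=0 r=10: -13+25=12 d=4 *, r--
l=0 r=9: -13+22=9 d=1 *, r--
l=0 r=8: -13+16=3 d=5, l++
l=1 r=8: -9+16=7 d=1, l++
l=2 r=8: -7+16=9 d=1, r--
l=2 r=7: -7+7=0 d=8, l++

l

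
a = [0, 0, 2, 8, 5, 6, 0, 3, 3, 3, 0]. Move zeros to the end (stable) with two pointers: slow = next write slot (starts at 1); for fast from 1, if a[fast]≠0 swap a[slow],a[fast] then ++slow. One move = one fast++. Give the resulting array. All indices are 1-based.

slow=1 fast=1: a[fast]=0, fast++
slow=1 fast=2: a[fast]=0, fast++
slow=1 fast=3: a[fast]=2≠0 swap→a[1]=2, slow++,fast++
slow=2 fast=4: a[fast]=8≠0 swap→a[2]=8, slow++,fast++
slow=3 fast=5: a[fast]=5≠0 swap→a[3]=5, slow++,fast++
slow=4 fast=6: a[fast]=6≠0 swap→a[4]=6, slow++,fast++
slow=5 fast=7: a[fast]=0, fast++
slow=5 fast=8: a[fast]=3≠0 swap→a[5]=3, slow++,fast++
slow=6 fast=9: a[fast]=3≠0 swap→a[6]=3, slow++,fast++
slow=7 fast=10: a[fast]=3≠0 swap→a[7]=3, slow++,fast++
slow=8 fast=11: a[fast]=0, fast++

[2, 8, 5, 6, 3, 3, 3, 0, 0, 0, 0]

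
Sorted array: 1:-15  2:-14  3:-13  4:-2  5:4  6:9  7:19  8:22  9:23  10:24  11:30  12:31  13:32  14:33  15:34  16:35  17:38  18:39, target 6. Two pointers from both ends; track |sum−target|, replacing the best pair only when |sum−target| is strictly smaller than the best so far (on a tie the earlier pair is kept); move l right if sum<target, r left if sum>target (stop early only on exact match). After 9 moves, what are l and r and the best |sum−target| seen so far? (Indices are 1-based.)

[1,18] -15+39=24 d=18 * → r--
[1,17] -15+38=23 d=17 * → r--
[1,16] -15+35=20 d=14 * → r--
[1,15] -15+34=19 d=13 * → r--
[1,14] -15+33=18 d=12 * → r--
[1,13] -15+32=17 d=11 * → r--
[1,12] -15+31=16 d=10 * → r--
[1,11] -15+30=15 d=9 * → r--
[1,10] -15+24=9 d=3 * → r--

l=1, r=9, best |Δ|=3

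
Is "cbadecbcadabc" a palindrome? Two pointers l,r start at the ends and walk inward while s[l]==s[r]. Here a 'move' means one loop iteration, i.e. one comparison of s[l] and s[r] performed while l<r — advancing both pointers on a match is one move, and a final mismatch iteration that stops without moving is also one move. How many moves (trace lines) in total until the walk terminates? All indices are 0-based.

5 moves

l=0 r=12: 'c'=='c', l++,r--
l=1 r=11: 'b'=='b', l++,r--
l=2 r=10: 'a'=='a', l++,r--
l=3 r=9: 'd'=='d', l++,r--
l=4 r=8: 'e'!='a', stop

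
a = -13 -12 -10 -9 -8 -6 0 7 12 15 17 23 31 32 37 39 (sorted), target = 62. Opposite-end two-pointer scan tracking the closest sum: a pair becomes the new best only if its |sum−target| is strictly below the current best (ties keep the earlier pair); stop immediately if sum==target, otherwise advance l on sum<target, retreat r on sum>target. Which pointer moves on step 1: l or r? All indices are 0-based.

[0,15] -13+39=26 d=36 * → l++

l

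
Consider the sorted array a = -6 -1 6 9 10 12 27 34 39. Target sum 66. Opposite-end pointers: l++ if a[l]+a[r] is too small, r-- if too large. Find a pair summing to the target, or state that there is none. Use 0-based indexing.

(27, 39)

[0,8] -6+39=33 <66 → l++
[1,8] -1+39=38 <66 → l++
[2,8] 6+39=45 <66 → l++
[3,8] 9+39=48 <66 → l++
[4,8] 10+39=49 <66 → l++
[5,8] 12+39=51 <66 → l++
[6,8] 27+39=66 → found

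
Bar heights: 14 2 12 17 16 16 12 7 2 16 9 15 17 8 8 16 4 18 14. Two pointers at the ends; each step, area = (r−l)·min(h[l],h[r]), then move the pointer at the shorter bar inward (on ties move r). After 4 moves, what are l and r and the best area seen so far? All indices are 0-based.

[0,18] min(14,14)*18=252 best=252 * → r--
[0,17] min(14,18)*17=238 best=252 → l++
[1,17] min(2,18)*16=32 best=252 → l++
[2,17] min(12,18)*15=180 best=252 → l++

l=3, r=17, best area=252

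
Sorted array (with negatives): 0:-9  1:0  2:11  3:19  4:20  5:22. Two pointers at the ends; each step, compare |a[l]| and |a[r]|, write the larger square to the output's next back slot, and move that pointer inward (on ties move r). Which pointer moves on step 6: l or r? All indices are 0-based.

l=0 r=5: |-9|<=|22| out[5]=484, r--
l=0 r=4: |-9|<=|20| out[4]=400, r--
l=0 r=3: |-9|<=|19| out[3]=361, r--
l=0 r=2: |-9|<=|11| out[2]=121, r--
l=0 r=1: |-9|>|0| out[1]=81, l++
l=1 r=1: |0|<=|0| out[0]=0, r--

r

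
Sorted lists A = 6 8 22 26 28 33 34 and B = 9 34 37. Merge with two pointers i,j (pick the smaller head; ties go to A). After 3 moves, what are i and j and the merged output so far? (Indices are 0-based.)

[i=0,j=0] A[i]=6<=B[j]=9 take 6 → i++
[i=1,j=0] A[i]=8<=B[j]=9 take 8 → i++
[i=2,j=0] A[i]=22>B[j]=9 take 9 → j++

i=2, j=1, merged so far=[6, 8, 9]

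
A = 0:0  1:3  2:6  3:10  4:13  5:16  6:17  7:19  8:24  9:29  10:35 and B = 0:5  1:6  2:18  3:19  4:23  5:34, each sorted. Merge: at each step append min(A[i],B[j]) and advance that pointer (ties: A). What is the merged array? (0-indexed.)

[i=0,j=0] A[i]=0<=B[j]=5 take 0 → i++
[i=1,j=0] A[i]=3<=B[j]=5 take 3 → i++
[i=2,j=0] A[i]=6>B[j]=5 take 5 → j++
[i=2,j=1] A[i]=6<=B[j]=6 take 6 → i++
[i=3,j=1] A[i]=10>B[j]=6 take 6 → j++
[i=3,j=2] A[i]=10<=B[j]=18 take 10 → i++
[i=4,j=2] A[i]=13<=B[j]=18 take 13 → i++
[i=5,j=2] A[i]=16<=B[j]=18 take 16 → i++
[i=6,j=2] A[i]=17<=B[j]=18 take 17 → i++
[i=7,j=2] A[i]=19>B[j]=18 take 18 → j++
[i=7,j=3] A[i]=19<=B[j]=19 take 19 → i++
[i=8,j=3] A[i]=24>B[j]=19 take 19 → j++
[i=8,j=4] A[i]=24>B[j]=23 take 23 → j++
[i=8,j=5] A[i]=24<=B[j]=34 take 24 → i++
[i=9,j=5] A[i]=29<=B[j]=34 take 29 → i++
[i=10,j=5] A[i]=35>B[j]=34 take 34 → j++
[i=10,j=6] B done, take A[i]=35 → i++

[0, 3, 5, 6, 6, 10, 13, 16, 17, 18, 19, 19, 23, 24, 29, 34, 35]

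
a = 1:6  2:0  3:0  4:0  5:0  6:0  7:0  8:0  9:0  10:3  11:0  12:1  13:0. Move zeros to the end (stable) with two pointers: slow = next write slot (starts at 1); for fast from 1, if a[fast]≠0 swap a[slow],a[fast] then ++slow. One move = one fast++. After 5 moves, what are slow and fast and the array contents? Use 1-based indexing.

slow=1 fast=1: a[fast]=6≠0 swap→a[1]=6, slow++,fast++
slow=2 fast=2: a[fast]=0, fast++
slow=2 fast=3: a[fast]=0, fast++
slow=2 fast=4: a[fast]=0, fast++
slow=2 fast=5: a[fast]=0, fast++

slow=2, fast=6, a=[6, 0, 0, 0, 0, 0, 0, 0, 0, 3, 0, 1, 0]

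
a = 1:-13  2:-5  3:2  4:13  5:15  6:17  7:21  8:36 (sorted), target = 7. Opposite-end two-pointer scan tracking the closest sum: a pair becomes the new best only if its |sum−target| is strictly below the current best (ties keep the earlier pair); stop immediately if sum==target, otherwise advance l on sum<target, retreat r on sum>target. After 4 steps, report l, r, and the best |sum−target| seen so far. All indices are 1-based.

l=2, r=5, best |Δ|=1

[1,8] -13+36=23 d=16 * → r--
[1,7] -13+21=8 d=1 * → r--
[1,6] -13+17=4 d=3 → l++
[2,6] -5+17=12 d=5 → r--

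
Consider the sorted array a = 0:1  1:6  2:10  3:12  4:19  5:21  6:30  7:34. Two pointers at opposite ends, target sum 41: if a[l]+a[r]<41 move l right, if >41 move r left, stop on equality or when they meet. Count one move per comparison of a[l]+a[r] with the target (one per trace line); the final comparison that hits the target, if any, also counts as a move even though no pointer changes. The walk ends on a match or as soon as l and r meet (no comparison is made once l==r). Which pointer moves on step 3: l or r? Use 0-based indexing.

l=0 r=7: 1+34=35 <41, l++
l=1 r=7: 6+34=40 <41, l++
l=2 r=7: 10+34=44 >41, r--

r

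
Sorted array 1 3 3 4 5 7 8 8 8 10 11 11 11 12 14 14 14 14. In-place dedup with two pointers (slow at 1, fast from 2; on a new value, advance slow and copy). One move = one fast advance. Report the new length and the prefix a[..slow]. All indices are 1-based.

slow=1 fast=2: a[fast]=3≠a[slow]=1 write a[2]=3, slow++,fast++
slow=2 fast=3: a[fast]=3=a[slow] dup, fast++
slow=2 fast=4: a[fast]=4≠a[slow]=3 write a[3]=4, slow++,fast++
slow=3 fast=5: a[fast]=5≠a[slow]=4 write a[4]=5, slow++,fast++
slow=4 fast=6: a[fast]=7≠a[slow]=5 write a[5]=7, slow++,fast++
slow=5 fast=7: a[fast]=8≠a[slow]=7 write a[6]=8, slow++,fast++
slow=6 fast=8: a[fast]=8=a[slow] dup, fast++
slow=6 fast=9: a[fast]=8=a[slow] dup, fast++
slow=6 fast=10: a[fast]=10≠a[slow]=8 write a[7]=10, slow++,fast++
slow=7 fast=11: a[fast]=11≠a[slow]=10 write a[8]=11, slow++,fast++
slow=8 fast=12: a[fast]=11=a[slow] dup, fast++
slow=8 fast=13: a[fast]=11=a[slow] dup, fast++
slow=8 fast=14: a[fast]=12≠a[slow]=11 write a[9]=12, slow++,fast++
slow=9 fast=15: a[fast]=14≠a[slow]=12 write a[10]=14, slow++,fast++
slow=10 fast=16: a[fast]=14=a[slow] dup, fast++
slow=10 fast=17: a[fast]=14=a[slow] dup, fast++
slow=10 fast=18: a[fast]=14=a[slow] dup, fast++

length 10; prefix = [1, 3, 4, 5, 7, 8, 10, 11, 12, 14]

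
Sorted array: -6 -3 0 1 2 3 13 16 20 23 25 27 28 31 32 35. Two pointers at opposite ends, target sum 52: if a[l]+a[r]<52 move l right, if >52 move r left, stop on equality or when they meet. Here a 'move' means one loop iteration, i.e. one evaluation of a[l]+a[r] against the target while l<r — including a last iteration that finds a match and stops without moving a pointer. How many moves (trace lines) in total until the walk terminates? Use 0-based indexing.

[0,15] -6+35=29 <52 → l++
[1,15] -3+35=32 <52 → l++
[2,15] 0+35=35 <52 → l++
[3,15] 1+35=36 <52 → l++
[4,15] 2+35=37 <52 → l++
[5,15] 3+35=38 <52 → l++
[6,15] 13+35=48 <52 → l++
[7,15] 16+35=51 <52 → l++
[8,15] 20+35=55 >52 → r--
[8,14] 20+32=52 → found

10 moves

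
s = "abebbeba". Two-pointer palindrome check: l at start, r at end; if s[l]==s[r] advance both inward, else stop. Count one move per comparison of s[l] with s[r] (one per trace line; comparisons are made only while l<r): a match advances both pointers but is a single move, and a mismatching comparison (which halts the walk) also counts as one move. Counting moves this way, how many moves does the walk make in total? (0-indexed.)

4 moves

l=0 r=7: 'a'=='a', l++,r--
l=1 r=6: 'b'=='b', l++,r--
l=2 r=5: 'e'=='e', l++,r--
l=3 r=4: 'b'=='b', l++,r--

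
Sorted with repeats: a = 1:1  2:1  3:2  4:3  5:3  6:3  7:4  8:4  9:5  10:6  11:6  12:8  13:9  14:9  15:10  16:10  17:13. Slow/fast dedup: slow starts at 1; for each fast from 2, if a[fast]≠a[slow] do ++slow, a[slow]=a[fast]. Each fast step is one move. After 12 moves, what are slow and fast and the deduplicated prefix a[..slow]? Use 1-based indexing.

(s=1,f=2) a[fast]=1=a[slow] dup → fast++
(s=1,f=3) a[fast]=2≠a[slow]=1 write a[2]=2 → slow++,fast++
(s=2,f=4) a[fast]=3≠a[slow]=2 write a[3]=3 → slow++,fast++
(s=3,f=5) a[fast]=3=a[slow] dup → fast++
(s=3,f=6) a[fast]=3=a[slow] dup → fast++
(s=3,f=7) a[fast]=4≠a[slow]=3 write a[4]=4 → slow++,fast++
(s=4,f=8) a[fast]=4=a[slow] dup → fast++
(s=4,f=9) a[fast]=5≠a[slow]=4 write a[5]=5 → slow++,fast++
(s=5,f=10) a[fast]=6≠a[slow]=5 write a[6]=6 → slow++,fast++
(s=6,f=11) a[fast]=6=a[slow] dup → fast++
(s=6,f=12) a[fast]=8≠a[slow]=6 write a[7]=8 → slow++,fast++
(s=7,f=13) a[fast]=9≠a[slow]=8 write a[8]=9 → slow++,fast++

slow=8, fast=14, prefix=[1, 2, 3, 4, 5, 6, 8, 9]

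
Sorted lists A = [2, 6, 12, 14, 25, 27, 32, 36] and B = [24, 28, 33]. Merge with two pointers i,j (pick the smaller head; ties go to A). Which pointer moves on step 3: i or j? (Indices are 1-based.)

i

i=1 j=1: A[i]=2<=B[j]=24 take 2, i++
i=2 j=1: A[i]=6<=B[j]=24 take 6, i++
i=3 j=1: A[i]=12<=B[j]=24 take 12, i++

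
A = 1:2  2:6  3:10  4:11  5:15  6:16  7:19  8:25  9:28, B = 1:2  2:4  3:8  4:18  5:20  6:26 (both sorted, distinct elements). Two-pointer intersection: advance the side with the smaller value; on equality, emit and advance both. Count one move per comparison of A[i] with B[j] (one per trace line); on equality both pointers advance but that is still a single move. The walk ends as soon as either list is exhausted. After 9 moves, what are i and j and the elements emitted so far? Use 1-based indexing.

i=1 j=1: 2==2 emit, i++,j++
i=2 j=2: 6>4, j++
i=2 j=3: 6<8, i++
i=3 j=3: 10>8, j++
i=3 j=4: 10<18, i++
i=4 j=4: 11<18, i++
i=5 j=4: 15<18, i++
i=6 j=4: 16<18, i++
i=7 j=4: 19>18, j++

i=7, j=5, emitted=[2]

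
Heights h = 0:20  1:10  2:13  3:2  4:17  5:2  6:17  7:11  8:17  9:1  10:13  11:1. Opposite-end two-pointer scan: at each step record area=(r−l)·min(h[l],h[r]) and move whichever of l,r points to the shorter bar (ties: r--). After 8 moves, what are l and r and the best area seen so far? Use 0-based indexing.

l=0 r=11: min(20,1)*11=11 best=11 *, r--
l=0 r=10: min(20,13)*10=130 best=130 *, r--
l=0 r=9: min(20,1)*9=9 best=130, r--
l=0 r=8: min(20,17)*8=136 best=136 *, r--
l=0 r=7: min(20,11)*7=77 best=136, r--
l=0 r=6: min(20,17)*6=102 best=136, r--
l=0 r=5: min(20,2)*5=10 best=136, r--
l=0 r=4: min(20,17)*4=68 best=136, r--

l=0, r=3, best area=136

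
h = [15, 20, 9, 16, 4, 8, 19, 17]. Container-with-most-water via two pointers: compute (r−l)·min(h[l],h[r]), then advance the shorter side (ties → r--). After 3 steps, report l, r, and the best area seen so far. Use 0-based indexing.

[0,7] min(15,17)*7=105 best=105 * → l++
[1,7] min(20,17)*6=102 best=105 → r--
[1,6] min(20,19)*5=95 best=105 → r--

l=1, r=5, best area=105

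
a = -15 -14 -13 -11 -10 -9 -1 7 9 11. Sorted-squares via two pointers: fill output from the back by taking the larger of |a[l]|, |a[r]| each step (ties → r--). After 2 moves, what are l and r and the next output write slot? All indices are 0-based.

l=0 r=9: |-15|>|11| out[9]=225, l++
l=1 r=9: |-14|>|11| out[8]=196, l++

l=2, r=9, next write slot=7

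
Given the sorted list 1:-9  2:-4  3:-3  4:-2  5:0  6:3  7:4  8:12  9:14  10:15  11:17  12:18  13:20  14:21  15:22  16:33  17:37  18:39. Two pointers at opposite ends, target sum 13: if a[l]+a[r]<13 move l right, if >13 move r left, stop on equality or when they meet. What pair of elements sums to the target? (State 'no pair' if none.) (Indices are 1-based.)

l=1 r=18: -9+39=30 >13, r--
l=1 r=17: -9+37=28 >13, r--
l=1 r=16: -9+33=24 >13, r--
l=1 r=15: -9+22=13, found

(-9, 22)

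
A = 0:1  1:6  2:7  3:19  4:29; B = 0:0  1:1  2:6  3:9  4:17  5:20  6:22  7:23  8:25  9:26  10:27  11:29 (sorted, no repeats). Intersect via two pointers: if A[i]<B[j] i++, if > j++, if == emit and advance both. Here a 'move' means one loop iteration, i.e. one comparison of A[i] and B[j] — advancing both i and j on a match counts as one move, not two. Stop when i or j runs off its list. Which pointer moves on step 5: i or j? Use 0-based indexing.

[i=0,j=0] 1>0 → j++
[i=0,j=1] 1==1 emit → i++,j++
[i=1,j=2] 6==6 emit → i++,j++
[i=2,j=3] 7<9 → i++
[i=3,j=3] 19>9 → j++

j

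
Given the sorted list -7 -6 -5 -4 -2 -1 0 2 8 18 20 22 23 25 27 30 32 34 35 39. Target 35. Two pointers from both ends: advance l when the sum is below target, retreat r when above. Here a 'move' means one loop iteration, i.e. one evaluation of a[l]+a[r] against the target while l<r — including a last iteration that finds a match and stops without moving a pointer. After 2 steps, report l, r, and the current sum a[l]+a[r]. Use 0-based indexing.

l=2, r=19, sum=34

l=0 r=19: -7+39=32 <35, l++
l=1 r=19: -6+39=33 <35, l++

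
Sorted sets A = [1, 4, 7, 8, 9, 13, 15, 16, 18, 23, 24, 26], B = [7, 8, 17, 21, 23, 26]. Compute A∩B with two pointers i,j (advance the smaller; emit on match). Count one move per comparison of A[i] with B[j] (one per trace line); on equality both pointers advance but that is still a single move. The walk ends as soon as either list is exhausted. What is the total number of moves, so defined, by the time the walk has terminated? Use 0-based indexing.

14 moves

[i=0,j=0] 1<7 → i++
[i=1,j=0] 4<7 → i++
[i=2,j=0] 7==7 emit → i++,j++
[i=3,j=1] 8==8 emit → i++,j++
[i=4,j=2] 9<17 → i++
[i=5,j=2] 13<17 → i++
[i=6,j=2] 15<17 → i++
[i=7,j=2] 16<17 → i++
[i=8,j=2] 18>17 → j++
[i=8,j=3] 18<21 → i++
[i=9,j=3] 23>21 → j++
[i=9,j=4] 23==23 emit → i++,j++
[i=10,j=5] 24<26 → i++
[i=11,j=5] 26==26 emit → i++,j++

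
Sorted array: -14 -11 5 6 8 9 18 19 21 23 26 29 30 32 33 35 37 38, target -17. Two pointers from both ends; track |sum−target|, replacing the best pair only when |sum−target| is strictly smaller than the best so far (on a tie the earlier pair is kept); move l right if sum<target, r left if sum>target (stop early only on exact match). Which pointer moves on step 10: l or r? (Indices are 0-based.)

r

[0,17] -14+38=24 d=41 * → r--
[0,16] -14+37=23 d=40 * → r--
[0,15] -14+35=21 d=38 * → r--
[0,14] -14+33=19 d=36 * → r--
[0,13] -14+32=18 d=35 * → r--
[0,12] -14+30=16 d=33 * → r--
[0,11] -14+29=15 d=32 * → r--
[0,10] -14+26=12 d=29 * → r--
[0,9] -14+23=9 d=26 * → r--
[0,8] -14+21=7 d=24 * → r--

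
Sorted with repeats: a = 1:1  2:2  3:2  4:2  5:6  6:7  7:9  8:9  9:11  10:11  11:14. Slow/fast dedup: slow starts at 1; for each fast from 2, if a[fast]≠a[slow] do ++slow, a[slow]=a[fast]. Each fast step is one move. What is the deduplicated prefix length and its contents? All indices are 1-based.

length 7; prefix = [1, 2, 6, 7, 9, 11, 14]

slow=1 fast=2: a[fast]=2≠a[slow]=1 write a[2]=2, slow++,fast++
slow=2 fast=3: a[fast]=2=a[slow] dup, fast++
slow=2 fast=4: a[fast]=2=a[slow] dup, fast++
slow=2 fast=5: a[fast]=6≠a[slow]=2 write a[3]=6, slow++,fast++
slow=3 fast=6: a[fast]=7≠a[slow]=6 write a[4]=7, slow++,fast++
slow=4 fast=7: a[fast]=9≠a[slow]=7 write a[5]=9, slow++,fast++
slow=5 fast=8: a[fast]=9=a[slow] dup, fast++
slow=5 fast=9: a[fast]=11≠a[slow]=9 write a[6]=11, slow++,fast++
slow=6 fast=10: a[fast]=11=a[slow] dup, fast++
slow=6 fast=11: a[fast]=14≠a[slow]=11 write a[7]=14, slow++,fast++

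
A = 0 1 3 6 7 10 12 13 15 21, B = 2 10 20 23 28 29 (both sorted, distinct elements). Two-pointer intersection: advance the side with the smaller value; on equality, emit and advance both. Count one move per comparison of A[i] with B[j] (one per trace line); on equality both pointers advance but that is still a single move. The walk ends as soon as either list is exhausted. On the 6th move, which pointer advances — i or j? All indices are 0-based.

[i=0,j=0] 0<2 → i++
[i=1,j=0] 1<2 → i++
[i=2,j=0] 3>2 → j++
[i=2,j=1] 3<10 → i++
[i=3,j=1] 6<10 → i++
[i=4,j=1] 7<10 → i++

i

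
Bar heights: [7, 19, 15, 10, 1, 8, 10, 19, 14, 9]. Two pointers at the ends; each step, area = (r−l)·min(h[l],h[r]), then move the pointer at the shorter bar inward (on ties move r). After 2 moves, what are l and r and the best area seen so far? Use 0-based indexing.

[0,9] min(7,9)*9=63 best=63 * → l++
[1,9] min(19,9)*8=72 best=72 * → r--

l=1, r=8, best area=72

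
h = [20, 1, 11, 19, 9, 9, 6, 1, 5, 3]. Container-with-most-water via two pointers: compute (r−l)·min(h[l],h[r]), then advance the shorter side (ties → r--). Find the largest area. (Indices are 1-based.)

l=1 r=10: min(20,3)*9=27 best=27 *, r--
l=1 r=9: min(20,5)*8=40 best=40 *, r--
l=1 r=8: min(20,1)*7=7 best=40, r--
l=1 r=7: min(20,6)*6=36 best=40, r--
l=1 r=6: min(20,9)*5=45 best=45 *, r--
l=1 r=5: min(20,9)*4=36 best=45, r--
l=1 r=4: min(20,19)*3=57 best=57 *, r--
l=1 r=3: min(20,11)*2=22 best=57, r--
l=1 r=2: min(20,1)*1=1 best=57, r--

max area = 57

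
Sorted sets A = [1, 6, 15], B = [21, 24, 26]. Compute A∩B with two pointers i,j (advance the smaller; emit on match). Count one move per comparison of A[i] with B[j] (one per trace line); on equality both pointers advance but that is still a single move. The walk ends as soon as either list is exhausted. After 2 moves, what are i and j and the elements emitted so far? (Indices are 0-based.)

[i=0,j=0] 1<21 → i++
[i=1,j=0] 6<21 → i++

i=2, j=0, emitted=[]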